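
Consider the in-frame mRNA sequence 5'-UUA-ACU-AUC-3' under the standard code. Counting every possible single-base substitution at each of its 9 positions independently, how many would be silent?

7

Codon 1 (UUA, Leu): 2 synonymous substitutions.
Codon 2 (ACU, Thr): 3 synonymous substitutions.
Codon 3 (AUC, Ile): 2 synonymous substitutions.
Total: 2 + 3 + 2 = 7.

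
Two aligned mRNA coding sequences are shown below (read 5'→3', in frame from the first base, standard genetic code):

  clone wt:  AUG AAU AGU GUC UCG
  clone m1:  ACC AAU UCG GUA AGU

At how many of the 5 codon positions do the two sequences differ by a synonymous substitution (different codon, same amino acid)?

Codon 1: AUG Met / ACC Thr — nonsynonymous.
Codon 2: AAU Asn / AAU Asn — identical.
Codon 3: AGU Ser / UCG Ser — synonymous.
Codon 4: GUC Val / GUA Val — synonymous.
Codon 5: UCG Ser / AGU Ser — synonymous.
Synonymous differences: 3.

3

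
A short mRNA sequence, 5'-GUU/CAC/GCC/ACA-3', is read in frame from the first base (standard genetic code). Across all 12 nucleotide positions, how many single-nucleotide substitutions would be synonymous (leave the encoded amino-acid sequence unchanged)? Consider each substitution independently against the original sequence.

10

Codon 1 (GUU, Val): 3 synonymous substitutions.
Codon 2 (CAC, His): 1 synonymous substitution.
Codon 3 (GCC, Ala): 3 synonymous substitutions.
Codon 4 (ACA, Thr): 3 synonymous substitutions.
Total: 3 + 1 + 3 + 3 = 10.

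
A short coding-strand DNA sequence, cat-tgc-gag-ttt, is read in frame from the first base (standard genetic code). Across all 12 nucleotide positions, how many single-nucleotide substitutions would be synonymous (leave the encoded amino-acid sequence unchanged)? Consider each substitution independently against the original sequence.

Codon 1 (CAT, His): 1 synonymous substitution.
Codon 2 (TGC, Cys): 1 synonymous substitution.
Codon 3 (GAG, Glu): 1 synonymous substitution.
Codon 4 (TTT, Phe): 1 synonymous substitution.
Total: 1 + 1 + 1 + 1 = 4.

4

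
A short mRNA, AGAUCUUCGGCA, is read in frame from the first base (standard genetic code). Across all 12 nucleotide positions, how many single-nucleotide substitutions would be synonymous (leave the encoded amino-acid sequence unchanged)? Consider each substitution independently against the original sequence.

Codon 1 (AGA, Arg): 2 synonymous substitutions.
Codon 2 (UCU, Ser): 3 synonymous substitutions.
Codon 3 (UCG, Ser): 3 synonymous substitutions.
Codon 4 (GCA, Ala): 3 synonymous substitutions.
Total: 2 + 3 + 3 + 3 = 11.

11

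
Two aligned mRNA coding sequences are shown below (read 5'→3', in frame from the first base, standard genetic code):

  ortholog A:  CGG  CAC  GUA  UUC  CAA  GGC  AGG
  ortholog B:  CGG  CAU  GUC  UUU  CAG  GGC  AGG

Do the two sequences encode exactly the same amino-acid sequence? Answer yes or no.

yes

Codon 1: CGG Arg / CGG Arg — identical.
Codon 2: CAC His / CAU His — synonymous.
Codon 3: GUA Val / GUC Val — synonymous.
Codon 4: UUC Phe / UUU Phe — synonymous.
Codon 5: CAA Gln / CAG Gln — synonymous.
Codon 6: GGC Gly / GGC Gly — identical.
Codon 7: AGG Arg / AGG Arg — identical.
Nonsynonymous differences: 0 → same protein.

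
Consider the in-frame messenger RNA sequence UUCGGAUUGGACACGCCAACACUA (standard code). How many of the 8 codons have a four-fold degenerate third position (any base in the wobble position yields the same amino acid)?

5

Codon 1 UUC (Phe): third position 2-fold.
Codon 2 GGA (Gly): third position 4-fold.
Codon 3 UUG (Leu): third position 2-fold.
Codon 4 GAC (Asp): third position 2-fold.
Codon 5 ACG (Thr): third position 4-fold.
Codon 6 CCA (Pro): third position 4-fold.
Codon 7 ACA (Thr): third position 4-fold.
Codon 8 CUA (Leu): third position 4-fold.
Four-fold degenerate third positions: 5.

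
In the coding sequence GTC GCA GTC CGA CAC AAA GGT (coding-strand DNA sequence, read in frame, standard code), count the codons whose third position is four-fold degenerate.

Codon 1 GTC (Val): third position 4-fold.
Codon 2 GCA (Ala): third position 4-fold.
Codon 3 GTC (Val): third position 4-fold.
Codon 4 CGA (Arg): third position 4-fold.
Codon 5 CAC (His): third position 2-fold.
Codon 6 AAA (Lys): third position 2-fold.
Codon 7 GGT (Gly): third position 4-fold.
Four-fold degenerate third positions: 5.

5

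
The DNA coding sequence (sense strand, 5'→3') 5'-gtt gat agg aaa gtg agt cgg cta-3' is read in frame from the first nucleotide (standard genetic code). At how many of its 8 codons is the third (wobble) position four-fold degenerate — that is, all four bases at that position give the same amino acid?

4

Codon 1 GTT (Val): third position 4-fold.
Codon 2 GAT (Asp): third position 2-fold.
Codon 3 AGG (Arg): third position 2-fold.
Codon 4 AAA (Lys): third position 2-fold.
Codon 5 GTG (Val): third position 4-fold.
Codon 6 AGT (Ser): third position 2-fold.
Codon 7 CGG (Arg): third position 4-fold.
Codon 8 CTA (Leu): third position 4-fold.
Four-fold degenerate third positions: 4.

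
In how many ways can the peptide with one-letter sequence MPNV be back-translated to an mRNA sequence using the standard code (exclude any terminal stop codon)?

Met: 1 codon.
Pro: 4 codons.
Asn: 2 codons.
Val: 4 codons.
1 × 4 × 2 × 4 = 32.

32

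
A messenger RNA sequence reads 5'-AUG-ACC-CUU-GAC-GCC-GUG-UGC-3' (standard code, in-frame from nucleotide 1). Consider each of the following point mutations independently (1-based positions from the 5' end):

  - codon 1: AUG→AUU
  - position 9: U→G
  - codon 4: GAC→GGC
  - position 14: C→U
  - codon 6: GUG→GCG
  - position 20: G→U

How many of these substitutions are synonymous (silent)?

1

Codon 1: AUG (Met) → AUU (Ile) — missense.
Codon 3: CUU (Leu) → CUG (Leu) — synonymous.
Codon 4: GAC (Asp) → GGC (Gly) — missense.
Codon 5: GCC (Ala) → GUC (Val) — missense.
Codon 6: GUG (Val) → GCG (Ala) — missense.
Codon 7: UGC (Cys) → UUC (Phe) — missense.
Synonymous: 1 of 6.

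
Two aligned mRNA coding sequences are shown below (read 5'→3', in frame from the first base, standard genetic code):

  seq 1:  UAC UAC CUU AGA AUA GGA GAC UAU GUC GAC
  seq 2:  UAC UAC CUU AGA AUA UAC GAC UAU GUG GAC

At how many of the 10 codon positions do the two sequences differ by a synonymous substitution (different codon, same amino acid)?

1

Codon 1: UAC Tyr / UAC Tyr — identical.
Codon 2: UAC Tyr / UAC Tyr — identical.
Codon 3: CUU Leu / CUU Leu — identical.
Codon 4: AGA Arg / AGA Arg — identical.
Codon 5: AUA Ile / AUA Ile — identical.
Codon 6: GGA Gly / UAC Tyr — nonsynonymous.
Codon 7: GAC Asp / GAC Asp — identical.
Codon 8: UAU Tyr / UAU Tyr — identical.
Codon 9: GUC Val / GUG Val — synonymous.
Codon 10: GAC Asp / GAC Asp — identical.
Synonymous differences: 1.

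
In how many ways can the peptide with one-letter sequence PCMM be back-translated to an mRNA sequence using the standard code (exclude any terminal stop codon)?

Pro: 4 codons.
Cys: 2 codons.
Met: 1 codon.
Met: 1 codon.
4 × 2 × 1 × 1 = 8.

8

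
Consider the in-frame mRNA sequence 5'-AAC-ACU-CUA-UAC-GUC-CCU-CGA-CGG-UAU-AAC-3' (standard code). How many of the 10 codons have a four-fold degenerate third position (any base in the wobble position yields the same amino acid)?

6

Codon 1 AAC (Asn): third position 2-fold.
Codon 2 ACU (Thr): third position 4-fold.
Codon 3 CUA (Leu): third position 4-fold.
Codon 4 UAC (Tyr): third position 2-fold.
Codon 5 GUC (Val): third position 4-fold.
Codon 6 CCU (Pro): third position 4-fold.
Codon 7 CGA (Arg): third position 4-fold.
Codon 8 CGG (Arg): third position 4-fold.
Codon 9 UAU (Tyr): third position 2-fold.
Codon 10 AAC (Asn): third position 2-fold.
Four-fold degenerate third positions: 6.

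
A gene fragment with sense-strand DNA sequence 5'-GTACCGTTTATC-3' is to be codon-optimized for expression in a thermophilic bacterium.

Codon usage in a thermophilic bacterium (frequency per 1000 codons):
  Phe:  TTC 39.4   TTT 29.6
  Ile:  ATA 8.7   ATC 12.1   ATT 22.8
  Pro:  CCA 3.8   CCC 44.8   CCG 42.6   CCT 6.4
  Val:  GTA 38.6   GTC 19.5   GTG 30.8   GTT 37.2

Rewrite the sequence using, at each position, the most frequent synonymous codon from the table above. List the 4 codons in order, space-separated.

GTA CCC TTC ATT

Codon 1 (Val): best is GTA at 38.6.
Codon 2 (Pro): best is CCC at 44.8.
Codon 3 (Phe): best is TTC at 39.4.
Codon 4 (Ile): best is ATT at 22.8.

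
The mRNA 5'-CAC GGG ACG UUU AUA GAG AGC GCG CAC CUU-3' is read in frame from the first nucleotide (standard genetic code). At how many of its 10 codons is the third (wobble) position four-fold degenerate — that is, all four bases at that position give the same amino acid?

4

Codon 1 CAC (His): third position 2-fold.
Codon 2 GGG (Gly): third position 4-fold.
Codon 3 ACG (Thr): third position 4-fold.
Codon 4 UUU (Phe): third position 2-fold.
Codon 5 AUA (Ile): third position 3-fold.
Codon 6 GAG (Glu): third position 2-fold.
Codon 7 AGC (Ser): third position 2-fold.
Codon 8 GCG (Ala): third position 4-fold.
Codon 9 CAC (His): third position 2-fold.
Codon 10 CUU (Leu): third position 4-fold.
Four-fold degenerate third positions: 4.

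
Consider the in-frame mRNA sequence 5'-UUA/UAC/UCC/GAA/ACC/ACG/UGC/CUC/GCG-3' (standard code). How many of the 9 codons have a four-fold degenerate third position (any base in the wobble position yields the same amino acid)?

Codon 1 UUA (Leu): third position 2-fold.
Codon 2 UAC (Tyr): third position 2-fold.
Codon 3 UCC (Ser): third position 4-fold.
Codon 4 GAA (Glu): third position 2-fold.
Codon 5 ACC (Thr): third position 4-fold.
Codon 6 ACG (Thr): third position 4-fold.
Codon 7 UGC (Cys): third position 2-fold.
Codon 8 CUC (Leu): third position 4-fold.
Codon 9 GCG (Ala): third position 4-fold.
Four-fold degenerate third positions: 5.

5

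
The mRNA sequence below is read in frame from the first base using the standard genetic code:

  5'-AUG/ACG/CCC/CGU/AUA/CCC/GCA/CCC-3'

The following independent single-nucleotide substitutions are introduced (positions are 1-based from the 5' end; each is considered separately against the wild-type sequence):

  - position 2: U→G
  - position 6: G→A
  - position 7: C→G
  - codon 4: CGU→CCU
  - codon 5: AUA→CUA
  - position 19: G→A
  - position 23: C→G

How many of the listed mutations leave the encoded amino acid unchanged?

Codon 1: AUG (Met) → AGG (Arg) — missense.
Codon 2: ACG (Thr) → ACA (Thr) — synonymous.
Codon 3: CCC (Pro) → GCC (Ala) — missense.
Codon 4: CGU (Arg) → CCU (Pro) — missense.
Codon 5: AUA (Ile) → CUA (Leu) — missense.
Codon 7: GCA (Ala) → ACA (Thr) — missense.
Codon 8: CCC (Pro) → CGC (Arg) — missense.
Synonymous: 1 of 7.

1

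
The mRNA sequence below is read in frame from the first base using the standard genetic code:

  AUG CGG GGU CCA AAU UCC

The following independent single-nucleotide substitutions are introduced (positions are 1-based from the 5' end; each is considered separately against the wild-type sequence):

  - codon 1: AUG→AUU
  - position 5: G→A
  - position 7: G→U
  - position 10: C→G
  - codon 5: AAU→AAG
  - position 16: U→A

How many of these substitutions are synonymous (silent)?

Codon 1: AUG (Met) → AUU (Ile) — missense.
Codon 2: CGG (Arg) → CAG (Gln) — missense.
Codon 3: GGU (Gly) → UGU (Cys) — missense.
Codon 4: CCA (Pro) → GCA (Ala) — missense.
Codon 5: AAU (Asn) → AAG (Lys) — missense.
Codon 6: UCC (Ser) → ACC (Thr) — missense.
Synonymous: 0 of 6.

0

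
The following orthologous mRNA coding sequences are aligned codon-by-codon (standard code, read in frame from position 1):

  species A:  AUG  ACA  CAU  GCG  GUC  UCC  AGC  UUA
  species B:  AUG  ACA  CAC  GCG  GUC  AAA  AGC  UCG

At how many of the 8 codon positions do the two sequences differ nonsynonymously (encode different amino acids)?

Codon 1: AUG Met / AUG Met — identical.
Codon 2: ACA Thr / ACA Thr — identical.
Codon 3: CAU His / CAC His — synonymous.
Codon 4: GCG Ala / GCG Ala — identical.
Codon 5: GUC Val / GUC Val — identical.
Codon 6: UCC Ser / AAA Lys — nonsynonymous.
Codon 7: AGC Ser / AGC Ser — identical.
Codon 8: UUA Leu / UCG Ser — nonsynonymous.
Nonsynonymous differences: 2.

2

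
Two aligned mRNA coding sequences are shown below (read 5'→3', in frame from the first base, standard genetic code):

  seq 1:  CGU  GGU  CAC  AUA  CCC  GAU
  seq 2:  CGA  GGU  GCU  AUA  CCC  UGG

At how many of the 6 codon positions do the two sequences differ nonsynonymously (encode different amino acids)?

2

Codon 1: CGU Arg / CGA Arg — synonymous.
Codon 2: GGU Gly / GGU Gly — identical.
Codon 3: CAC His / GCU Ala — nonsynonymous.
Codon 4: AUA Ile / AUA Ile — identical.
Codon 5: CCC Pro / CCC Pro — identical.
Codon 6: GAU Asp / UGG Trp — nonsynonymous.
Nonsynonymous differences: 2.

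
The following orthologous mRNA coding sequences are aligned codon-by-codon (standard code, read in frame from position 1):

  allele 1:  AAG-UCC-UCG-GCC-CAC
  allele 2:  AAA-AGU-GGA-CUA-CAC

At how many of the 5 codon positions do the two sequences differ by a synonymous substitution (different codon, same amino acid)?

Codon 1: AAG Lys / AAA Lys — synonymous.
Codon 2: UCC Ser / AGU Ser — synonymous.
Codon 3: UCG Ser / GGA Gly — nonsynonymous.
Codon 4: GCC Ala / CUA Leu — nonsynonymous.
Codon 5: CAC His / CAC His — identical.
Synonymous differences: 2.

2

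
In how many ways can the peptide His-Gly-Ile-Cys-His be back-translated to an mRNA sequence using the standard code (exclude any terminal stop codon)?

His: 2 codons.
Gly: 4 codons.
Ile: 3 codons.
Cys: 2 codons.
His: 2 codons.
2 × 4 × 3 × 2 × 2 = 96.

96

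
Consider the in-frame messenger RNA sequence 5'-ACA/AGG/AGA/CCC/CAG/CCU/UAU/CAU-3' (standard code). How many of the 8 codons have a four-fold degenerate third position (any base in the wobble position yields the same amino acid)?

Codon 1 ACA (Thr): third position 4-fold.
Codon 2 AGG (Arg): third position 2-fold.
Codon 3 AGA (Arg): third position 2-fold.
Codon 4 CCC (Pro): third position 4-fold.
Codon 5 CAG (Gln): third position 2-fold.
Codon 6 CCU (Pro): third position 4-fold.
Codon 7 UAU (Tyr): third position 2-fold.
Codon 8 CAU (His): third position 2-fold.
Four-fold degenerate third positions: 3.

3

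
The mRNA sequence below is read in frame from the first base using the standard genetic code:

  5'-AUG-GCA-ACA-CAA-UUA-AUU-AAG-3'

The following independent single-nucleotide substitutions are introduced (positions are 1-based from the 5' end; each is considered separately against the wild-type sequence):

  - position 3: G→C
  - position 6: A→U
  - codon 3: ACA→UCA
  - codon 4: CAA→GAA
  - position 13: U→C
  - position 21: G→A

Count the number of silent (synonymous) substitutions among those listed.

3

Codon 1: AUG (Met) → AUC (Ile) — missense.
Codon 2: GCA (Ala) → GCU (Ala) — synonymous.
Codon 3: ACA (Thr) → UCA (Ser) — missense.
Codon 4: CAA (Gln) → GAA (Glu) — missense.
Codon 5: UUA (Leu) → CUA (Leu) — synonymous.
Codon 7: AAG (Lys) → AAA (Lys) — synonymous.
Synonymous: 3 of 6.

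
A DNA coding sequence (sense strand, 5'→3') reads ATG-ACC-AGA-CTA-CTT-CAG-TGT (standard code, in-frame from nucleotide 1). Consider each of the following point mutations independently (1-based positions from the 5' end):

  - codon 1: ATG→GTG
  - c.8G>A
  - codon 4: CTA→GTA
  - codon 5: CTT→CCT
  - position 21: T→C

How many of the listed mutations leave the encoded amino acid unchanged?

1

Codon 1: ATG (Met) → GTG (Val) — missense.
Codon 3: AGA (Arg) → AAA (Lys) — missense.
Codon 4: CTA (Leu) → GTA (Val) — missense.
Codon 5: CTT (Leu) → CCT (Pro) — missense.
Codon 7: TGT (Cys) → TGC (Cys) — synonymous.
Synonymous: 1 of 5.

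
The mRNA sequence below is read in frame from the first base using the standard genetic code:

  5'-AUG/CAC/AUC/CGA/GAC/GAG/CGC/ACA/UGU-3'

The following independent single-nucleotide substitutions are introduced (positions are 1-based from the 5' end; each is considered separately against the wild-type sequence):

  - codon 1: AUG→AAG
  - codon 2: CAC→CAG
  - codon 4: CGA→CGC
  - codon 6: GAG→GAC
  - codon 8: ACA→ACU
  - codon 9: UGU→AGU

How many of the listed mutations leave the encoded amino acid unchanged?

2

Codon 1: AUG (Met) → AAG (Lys) — missense.
Codon 2: CAC (His) → CAG (Gln) — missense.
Codon 4: CGA (Arg) → CGC (Arg) — synonymous.
Codon 6: GAG (Glu) → GAC (Asp) — missense.
Codon 8: ACA (Thr) → ACU (Thr) — synonymous.
Codon 9: UGU (Cys) → AGU (Ser) — missense.
Synonymous: 2 of 6.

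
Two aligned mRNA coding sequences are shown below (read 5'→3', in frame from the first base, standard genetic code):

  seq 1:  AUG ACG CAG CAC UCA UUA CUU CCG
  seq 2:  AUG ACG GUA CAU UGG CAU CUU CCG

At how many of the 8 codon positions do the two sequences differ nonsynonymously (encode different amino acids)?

3

Codon 1: AUG Met / AUG Met — identical.
Codon 2: ACG Thr / ACG Thr — identical.
Codon 3: CAG Gln / GUA Val — nonsynonymous.
Codon 4: CAC His / CAU His — synonymous.
Codon 5: UCA Ser / UGG Trp — nonsynonymous.
Codon 6: UUA Leu / CAU His — nonsynonymous.
Codon 7: CUU Leu / CUU Leu — identical.
Codon 8: CCG Pro / CCG Pro — identical.
Nonsynonymous differences: 3.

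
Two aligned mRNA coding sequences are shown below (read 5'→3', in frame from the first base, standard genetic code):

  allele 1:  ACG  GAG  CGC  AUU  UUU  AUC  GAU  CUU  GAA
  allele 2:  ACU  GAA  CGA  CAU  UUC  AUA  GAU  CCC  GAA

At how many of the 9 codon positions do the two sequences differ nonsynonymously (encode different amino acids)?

2

Codon 1: ACG Thr / ACU Thr — synonymous.
Codon 2: GAG Glu / GAA Glu — synonymous.
Codon 3: CGC Arg / CGA Arg — synonymous.
Codon 4: AUU Ile / CAU His — nonsynonymous.
Codon 5: UUU Phe / UUC Phe — synonymous.
Codon 6: AUC Ile / AUA Ile — synonymous.
Codon 7: GAU Asp / GAU Asp — identical.
Codon 8: CUU Leu / CCC Pro — nonsynonymous.
Codon 9: GAA Glu / GAA Glu — identical.
Nonsynonymous differences: 2.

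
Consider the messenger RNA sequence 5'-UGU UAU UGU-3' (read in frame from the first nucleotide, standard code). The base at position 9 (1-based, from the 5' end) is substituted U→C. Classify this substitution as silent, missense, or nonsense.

silent

Position 9 falls in codon 3: UGU → Cys.
After the substitution the codon is UGC → Cys.
Both encode Cys, so the change is synonymous.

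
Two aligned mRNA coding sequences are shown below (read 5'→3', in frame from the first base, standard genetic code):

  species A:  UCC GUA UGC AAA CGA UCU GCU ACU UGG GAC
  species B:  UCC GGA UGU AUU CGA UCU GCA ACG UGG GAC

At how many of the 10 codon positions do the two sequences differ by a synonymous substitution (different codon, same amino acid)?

3

Codon 1: UCC Ser / UCC Ser — identical.
Codon 2: GUA Val / GGA Gly — nonsynonymous.
Codon 3: UGC Cys / UGU Cys — synonymous.
Codon 4: AAA Lys / AUU Ile — nonsynonymous.
Codon 5: CGA Arg / CGA Arg — identical.
Codon 6: UCU Ser / UCU Ser — identical.
Codon 7: GCU Ala / GCA Ala — synonymous.
Codon 8: ACU Thr / ACG Thr — synonymous.
Codon 9: UGG Trp / UGG Trp — identical.
Codon 10: GAC Asp / GAC Asp — identical.
Synonymous differences: 3.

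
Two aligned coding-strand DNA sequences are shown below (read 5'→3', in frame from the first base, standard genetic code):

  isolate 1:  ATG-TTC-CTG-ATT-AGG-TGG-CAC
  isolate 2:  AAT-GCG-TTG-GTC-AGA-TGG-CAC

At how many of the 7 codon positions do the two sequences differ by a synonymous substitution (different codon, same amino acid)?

2

Codon 1: ATG Met / AAT Asn — nonsynonymous.
Codon 2: TTC Phe / GCG Ala — nonsynonymous.
Codon 3: CTG Leu / TTG Leu — synonymous.
Codon 4: ATT Ile / GTC Val — nonsynonymous.
Codon 5: AGG Arg / AGA Arg — synonymous.
Codon 6: TGG Trp / TGG Trp — identical.
Codon 7: CAC His / CAC His — identical.
Synonymous differences: 2.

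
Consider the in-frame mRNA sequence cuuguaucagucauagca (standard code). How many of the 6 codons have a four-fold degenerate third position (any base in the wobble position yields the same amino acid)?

Codon 1 CUU (Leu): third position 4-fold.
Codon 2 GUA (Val): third position 4-fold.
Codon 3 UCA (Ser): third position 4-fold.
Codon 4 GUC (Val): third position 4-fold.
Codon 5 AUA (Ile): third position 3-fold.
Codon 6 GCA (Ala): third position 4-fold.
Four-fold degenerate third positions: 5.

5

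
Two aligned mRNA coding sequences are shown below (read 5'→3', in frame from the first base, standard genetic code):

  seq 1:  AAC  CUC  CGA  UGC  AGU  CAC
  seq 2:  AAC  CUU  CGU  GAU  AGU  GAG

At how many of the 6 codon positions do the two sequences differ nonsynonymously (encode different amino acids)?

Codon 1: AAC Asn / AAC Asn — identical.
Codon 2: CUC Leu / CUU Leu — synonymous.
Codon 3: CGA Arg / CGU Arg — synonymous.
Codon 4: UGC Cys / GAU Asp — nonsynonymous.
Codon 5: AGU Ser / AGU Ser — identical.
Codon 6: CAC His / GAG Glu — nonsynonymous.
Nonsynonymous differences: 2.

2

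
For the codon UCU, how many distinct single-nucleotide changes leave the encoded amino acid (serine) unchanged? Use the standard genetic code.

Position 1: none → 0 synonymous.
Position 2: none → 0 synonymous.
Position 3: UCC, UCA, UCG → 3 synonymous.
Total: 0 + 0 + 3 = 3.

3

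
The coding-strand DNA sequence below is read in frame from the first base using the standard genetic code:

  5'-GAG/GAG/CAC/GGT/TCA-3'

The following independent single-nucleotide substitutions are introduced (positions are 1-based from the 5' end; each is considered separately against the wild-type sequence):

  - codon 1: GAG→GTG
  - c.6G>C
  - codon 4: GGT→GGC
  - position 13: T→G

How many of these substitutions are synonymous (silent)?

1

Codon 1: GAG (Glu) → GTG (Val) — missense.
Codon 2: GAG (Glu) → GAC (Asp) — missense.
Codon 4: GGT (Gly) → GGC (Gly) — synonymous.
Codon 5: TCA (Ser) → GCA (Ala) — missense.
Synonymous: 1 of 4.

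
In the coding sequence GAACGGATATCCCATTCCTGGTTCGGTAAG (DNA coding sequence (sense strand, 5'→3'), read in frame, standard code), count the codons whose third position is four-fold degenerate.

4

Codon 1 GAA (Glu): third position 2-fold.
Codon 2 CGG (Arg): third position 4-fold.
Codon 3 ATA (Ile): third position 3-fold.
Codon 4 TCC (Ser): third position 4-fold.
Codon 5 CAT (His): third position 2-fold.
Codon 6 TCC (Ser): third position 4-fold.
Codon 7 TGG (Trp): third position 1-fold.
Codon 8 TTC (Phe): third position 2-fold.
Codon 9 GGT (Gly): third position 4-fold.
Codon 10 AAG (Lys): third position 2-fold.
Four-fold degenerate third positions: 4.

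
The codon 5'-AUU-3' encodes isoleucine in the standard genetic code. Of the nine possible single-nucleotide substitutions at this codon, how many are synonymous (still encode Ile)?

2

Position 1: none → 0 synonymous.
Position 2: none → 0 synonymous.
Position 3: AUC, AUA → 2 synonymous.
Total: 0 + 0 + 2 = 2.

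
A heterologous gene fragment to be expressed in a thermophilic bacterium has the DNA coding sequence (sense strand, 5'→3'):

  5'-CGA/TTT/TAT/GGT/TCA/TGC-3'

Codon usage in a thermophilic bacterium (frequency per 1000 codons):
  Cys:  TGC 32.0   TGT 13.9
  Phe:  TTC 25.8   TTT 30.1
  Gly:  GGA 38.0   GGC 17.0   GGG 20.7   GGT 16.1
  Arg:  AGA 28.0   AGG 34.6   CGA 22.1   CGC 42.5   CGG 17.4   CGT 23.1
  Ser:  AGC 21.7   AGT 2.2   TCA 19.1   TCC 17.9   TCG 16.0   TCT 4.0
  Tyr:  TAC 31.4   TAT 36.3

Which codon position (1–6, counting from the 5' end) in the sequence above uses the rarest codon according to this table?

Codon 1 CGA (Arg): 22.1 per 1000.
Codon 2 TTT (Phe): 30.1 per 1000.
Codon 3 TAT (Tyr): 36.3 per 1000.
Codon 4 GGT (Gly): 16.1 per 1000.
Codon 5 TCA (Ser): 19.1 per 1000.
Codon 6 TGC (Cys): 32.0 per 1000.
Lowest frequency is 16.1 at codon 4.

4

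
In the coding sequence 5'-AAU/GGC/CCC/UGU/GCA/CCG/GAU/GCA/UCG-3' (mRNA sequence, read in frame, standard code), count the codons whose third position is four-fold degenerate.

6

Codon 1 AAU (Asn): third position 2-fold.
Codon 2 GGC (Gly): third position 4-fold.
Codon 3 CCC (Pro): third position 4-fold.
Codon 4 UGU (Cys): third position 2-fold.
Codon 5 GCA (Ala): third position 4-fold.
Codon 6 CCG (Pro): third position 4-fold.
Codon 7 GAU (Asp): third position 2-fold.
Codon 8 GCA (Ala): third position 4-fold.
Codon 9 UCG (Ser): third position 4-fold.
Four-fold degenerate third positions: 6.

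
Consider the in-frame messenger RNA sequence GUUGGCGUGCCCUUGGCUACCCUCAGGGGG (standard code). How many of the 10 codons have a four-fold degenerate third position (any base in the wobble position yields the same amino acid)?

8

Codon 1 GUU (Val): third position 4-fold.
Codon 2 GGC (Gly): third position 4-fold.
Codon 3 GUG (Val): third position 4-fold.
Codon 4 CCC (Pro): third position 4-fold.
Codon 5 UUG (Leu): third position 2-fold.
Codon 6 GCU (Ala): third position 4-fold.
Codon 7 ACC (Thr): third position 4-fold.
Codon 8 CUC (Leu): third position 4-fold.
Codon 9 AGG (Arg): third position 2-fold.
Codon 10 GGG (Gly): third position 4-fold.
Four-fold degenerate third positions: 8.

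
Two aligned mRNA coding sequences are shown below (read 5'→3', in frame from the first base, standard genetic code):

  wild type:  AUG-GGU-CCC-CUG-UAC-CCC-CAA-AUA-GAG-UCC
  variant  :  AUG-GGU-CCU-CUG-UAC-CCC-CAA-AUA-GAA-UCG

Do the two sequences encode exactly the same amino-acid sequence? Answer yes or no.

Codon 1: AUG Met / AUG Met — identical.
Codon 2: GGU Gly / GGU Gly — identical.
Codon 3: CCC Pro / CCU Pro — synonymous.
Codon 4: CUG Leu / CUG Leu — identical.
Codon 5: UAC Tyr / UAC Tyr — identical.
Codon 6: CCC Pro / CCC Pro — identical.
Codon 7: CAA Gln / CAA Gln — identical.
Codon 8: AUA Ile / AUA Ile — identical.
Codon 9: GAG Glu / GAA Glu — synonymous.
Codon 10: UCC Ser / UCG Ser — synonymous.
Nonsynonymous differences: 0 → same protein.

yes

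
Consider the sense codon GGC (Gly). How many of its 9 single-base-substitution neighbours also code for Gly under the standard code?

3

Position 1: none → 0 synonymous.
Position 2: none → 0 synonymous.
Position 3: GGU, GGA, GGG → 3 synonymous.
Total: 0 + 0 + 3 = 3.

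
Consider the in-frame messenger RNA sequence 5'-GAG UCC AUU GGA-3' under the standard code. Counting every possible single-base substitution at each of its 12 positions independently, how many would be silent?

9

Codon 1 (GAG, Glu): 1 synonymous substitution.
Codon 2 (UCC, Ser): 3 synonymous substitutions.
Codon 3 (AUU, Ile): 2 synonymous substitutions.
Codon 4 (GGA, Gly): 3 synonymous substitutions.
Total: 1 + 3 + 2 + 3 = 9.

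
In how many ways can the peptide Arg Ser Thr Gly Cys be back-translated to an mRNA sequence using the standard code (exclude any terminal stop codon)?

1152

Arg: 6 codons.
Ser: 6 codons.
Thr: 4 codons.
Gly: 4 codons.
Cys: 2 codons.
6 × 6 × 4 × 4 × 2 = 1152.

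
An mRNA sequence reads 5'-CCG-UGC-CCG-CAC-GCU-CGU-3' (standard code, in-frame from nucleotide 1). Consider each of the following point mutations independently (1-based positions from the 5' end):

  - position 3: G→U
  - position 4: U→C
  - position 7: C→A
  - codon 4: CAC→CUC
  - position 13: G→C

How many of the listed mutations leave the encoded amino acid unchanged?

Codon 1: CCG (Pro) → CCU (Pro) — synonymous.
Codon 2: UGC (Cys) → CGC (Arg) — missense.
Codon 3: CCG (Pro) → ACG (Thr) — missense.
Codon 4: CAC (His) → CUC (Leu) — missense.
Codon 5: GCU (Ala) → CCU (Pro) — missense.
Synonymous: 1 of 5.

1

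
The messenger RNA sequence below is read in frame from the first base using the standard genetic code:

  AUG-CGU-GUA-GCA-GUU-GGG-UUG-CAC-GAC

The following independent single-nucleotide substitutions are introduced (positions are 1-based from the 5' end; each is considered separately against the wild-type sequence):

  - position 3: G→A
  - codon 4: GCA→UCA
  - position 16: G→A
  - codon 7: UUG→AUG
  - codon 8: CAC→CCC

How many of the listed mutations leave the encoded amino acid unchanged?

Codon 1: AUG (Met) → AUA (Ile) — missense.
Codon 4: GCA (Ala) → UCA (Ser) — missense.
Codon 6: GGG (Gly) → AGG (Arg) — missense.
Codon 7: UUG (Leu) → AUG (Met) — missense.
Codon 8: CAC (His) → CCC (Pro) — missense.
Synonymous: 0 of 5.

0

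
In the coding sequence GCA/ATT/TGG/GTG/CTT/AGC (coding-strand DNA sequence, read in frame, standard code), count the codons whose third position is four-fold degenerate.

3

Codon 1 GCA (Ala): third position 4-fold.
Codon 2 ATT (Ile): third position 3-fold.
Codon 3 TGG (Trp): third position 1-fold.
Codon 4 GTG (Val): third position 4-fold.
Codon 5 CTT (Leu): third position 4-fold.
Codon 6 AGC (Ser): third position 2-fold.
Four-fold degenerate third positions: 3.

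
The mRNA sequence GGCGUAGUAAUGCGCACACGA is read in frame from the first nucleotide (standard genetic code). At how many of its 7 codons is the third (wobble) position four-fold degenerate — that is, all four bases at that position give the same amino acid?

Codon 1 GGC (Gly): third position 4-fold.
Codon 2 GUA (Val): third position 4-fold.
Codon 3 GUA (Val): third position 4-fold.
Codon 4 AUG (Met): third position 1-fold.
Codon 5 CGC (Arg): third position 4-fold.
Codon 6 ACA (Thr): third position 4-fold.
Codon 7 CGA (Arg): third position 4-fold.
Four-fold degenerate third positions: 6.

6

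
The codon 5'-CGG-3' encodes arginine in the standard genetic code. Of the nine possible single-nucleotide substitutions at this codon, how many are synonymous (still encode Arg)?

4

Position 1: AGG → 1 synonymous.
Position 2: none → 0 synonymous.
Position 3: CGU, CGC, CGA → 3 synonymous.
Total: 1 + 0 + 3 = 4.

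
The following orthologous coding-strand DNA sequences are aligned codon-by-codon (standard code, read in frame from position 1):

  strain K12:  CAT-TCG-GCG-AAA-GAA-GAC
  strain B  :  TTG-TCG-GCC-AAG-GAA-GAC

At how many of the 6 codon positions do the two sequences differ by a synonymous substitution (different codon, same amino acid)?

Codon 1: CAT His / TTG Leu — nonsynonymous.
Codon 2: TCG Ser / TCG Ser — identical.
Codon 3: GCG Ala / GCC Ala — synonymous.
Codon 4: AAA Lys / AAG Lys — synonymous.
Codon 5: GAA Glu / GAA Glu — identical.
Codon 6: GAC Asp / GAC Asp — identical.
Synonymous differences: 2.

2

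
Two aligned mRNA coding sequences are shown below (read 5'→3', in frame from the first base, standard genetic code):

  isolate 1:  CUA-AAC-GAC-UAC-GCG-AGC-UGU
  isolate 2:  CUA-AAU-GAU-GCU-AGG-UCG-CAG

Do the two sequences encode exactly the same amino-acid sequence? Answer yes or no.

no

Codon 1: CUA Leu / CUA Leu — identical.
Codon 2: AAC Asn / AAU Asn — synonymous.
Codon 3: GAC Asp / GAU Asp — synonymous.
Codon 4: UAC Tyr / GCU Ala — nonsynonymous.
Codon 5: GCG Ala / AGG Arg — nonsynonymous.
Codon 6: AGC Ser / UCG Ser — synonymous.
Codon 7: UGU Cys / CAG Gln — nonsynonymous.
Nonsynonymous differences: 3 → different protein.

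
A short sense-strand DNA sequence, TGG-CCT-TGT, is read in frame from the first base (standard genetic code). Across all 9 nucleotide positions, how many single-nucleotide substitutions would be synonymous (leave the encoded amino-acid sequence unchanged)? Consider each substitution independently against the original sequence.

4

Codon 1 (TGG, Trp): 0 synonymous substitutions.
Codon 2 (CCT, Pro): 3 synonymous substitutions.
Codon 3 (TGT, Cys): 1 synonymous substitution.
Total: 0 + 3 + 1 = 4.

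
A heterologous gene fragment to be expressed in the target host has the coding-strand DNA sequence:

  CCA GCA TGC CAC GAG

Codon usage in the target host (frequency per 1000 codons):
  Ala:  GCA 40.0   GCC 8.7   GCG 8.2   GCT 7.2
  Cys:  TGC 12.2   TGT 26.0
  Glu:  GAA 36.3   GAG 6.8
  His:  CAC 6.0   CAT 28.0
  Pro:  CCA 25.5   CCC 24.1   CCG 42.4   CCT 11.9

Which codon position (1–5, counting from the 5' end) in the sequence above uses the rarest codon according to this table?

Codon 1 CCA (Pro): 25.5 per 1000.
Codon 2 GCA (Ala): 40.0 per 1000.
Codon 3 TGC (Cys): 12.2 per 1000.
Codon 4 CAC (His): 6.0 per 1000.
Codon 5 GAG (Glu): 6.8 per 1000.
Lowest frequency is 6.0 at codon 4.

4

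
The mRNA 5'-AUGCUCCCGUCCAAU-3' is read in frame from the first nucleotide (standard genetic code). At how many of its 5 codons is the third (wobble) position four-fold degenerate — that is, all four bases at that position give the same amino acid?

3

Codon 1 AUG (Met): third position 1-fold.
Codon 2 CUC (Leu): third position 4-fold.
Codon 3 CCG (Pro): third position 4-fold.
Codon 4 UCC (Ser): third position 4-fold.
Codon 5 AAU (Asn): third position 2-fold.
Four-fold degenerate third positions: 3.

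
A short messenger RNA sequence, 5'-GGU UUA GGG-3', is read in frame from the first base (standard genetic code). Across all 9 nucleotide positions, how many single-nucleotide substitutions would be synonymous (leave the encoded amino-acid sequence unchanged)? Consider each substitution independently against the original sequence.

Codon 1 (GGU, Gly): 3 synonymous substitutions.
Codon 2 (UUA, Leu): 2 synonymous substitutions.
Codon 3 (GGG, Gly): 3 synonymous substitutions.
Total: 3 + 2 + 3 = 8.

8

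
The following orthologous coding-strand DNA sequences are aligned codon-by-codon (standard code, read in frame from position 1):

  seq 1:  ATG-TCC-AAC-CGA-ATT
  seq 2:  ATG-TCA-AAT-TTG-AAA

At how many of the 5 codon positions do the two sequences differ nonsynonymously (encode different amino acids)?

Codon 1: ATG Met / ATG Met — identical.
Codon 2: TCC Ser / TCA Ser — synonymous.
Codon 3: AAC Asn / AAT Asn — synonymous.
Codon 4: CGA Arg / TTG Leu — nonsynonymous.
Codon 5: ATT Ile / AAA Lys — nonsynonymous.
Nonsynonymous differences: 2.

2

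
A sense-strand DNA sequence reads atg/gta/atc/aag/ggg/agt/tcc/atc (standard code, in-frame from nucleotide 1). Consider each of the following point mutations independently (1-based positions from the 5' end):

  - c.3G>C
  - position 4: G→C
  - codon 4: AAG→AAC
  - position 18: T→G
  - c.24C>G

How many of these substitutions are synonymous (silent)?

Codon 1: ATG (Met) → ATC (Ile) — missense.
Codon 2: GTA (Val) → CTA (Leu) — missense.
Codon 4: AAG (Lys) → AAC (Asn) — missense.
Codon 6: AGT (Ser) → AGG (Arg) — missense.
Codon 8: ATC (Ile) → ATG (Met) — missense.
Synonymous: 0 of 5.

0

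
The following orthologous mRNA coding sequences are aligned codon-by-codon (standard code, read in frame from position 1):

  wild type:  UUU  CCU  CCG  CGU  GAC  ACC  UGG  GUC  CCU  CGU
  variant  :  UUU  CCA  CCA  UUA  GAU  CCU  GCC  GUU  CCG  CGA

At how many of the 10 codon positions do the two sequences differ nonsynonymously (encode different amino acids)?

3

Codon 1: UUU Phe / UUU Phe — identical.
Codon 2: CCU Pro / CCA Pro — synonymous.
Codon 3: CCG Pro / CCA Pro — synonymous.
Codon 4: CGU Arg / UUA Leu — nonsynonymous.
Codon 5: GAC Asp / GAU Asp — synonymous.
Codon 6: ACC Thr / CCU Pro — nonsynonymous.
Codon 7: UGG Trp / GCC Ala — nonsynonymous.
Codon 8: GUC Val / GUU Val — synonymous.
Codon 9: CCU Pro / CCG Pro — synonymous.
Codon 10: CGU Arg / CGA Arg — synonymous.
Nonsynonymous differences: 3.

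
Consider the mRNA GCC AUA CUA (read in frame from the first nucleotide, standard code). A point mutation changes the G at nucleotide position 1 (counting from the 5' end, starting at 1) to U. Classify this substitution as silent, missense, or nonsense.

missense

Position 1 falls in codon 1: GCC → Ala.
After the substitution the codon is UCC → Ser.
Ala ≠ Ser, so this is a missense mutation.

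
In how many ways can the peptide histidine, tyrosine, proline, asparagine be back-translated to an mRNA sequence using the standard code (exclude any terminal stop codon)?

32

His: 2 codons.
Tyr: 2 codons.
Pro: 4 codons.
Asn: 2 codons.
2 × 2 × 4 × 2 = 32.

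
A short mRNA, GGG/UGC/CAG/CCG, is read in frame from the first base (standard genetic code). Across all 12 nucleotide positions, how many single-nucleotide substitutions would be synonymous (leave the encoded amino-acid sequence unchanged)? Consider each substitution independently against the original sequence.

8

Codon 1 (GGG, Gly): 3 synonymous substitutions.
Codon 2 (UGC, Cys): 1 synonymous substitution.
Codon 3 (CAG, Gln): 1 synonymous substitution.
Codon 4 (CCG, Pro): 3 synonymous substitutions.
Total: 3 + 1 + 1 + 3 = 8.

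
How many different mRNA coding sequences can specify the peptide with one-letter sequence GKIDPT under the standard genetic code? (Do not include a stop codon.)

Gly: 4 codons.
Lys: 2 codons.
Ile: 3 codons.
Asp: 2 codons.
Pro: 4 codons.
Thr: 4 codons.
4 × 2 × 3 × 2 × 4 × 4 = 768.

768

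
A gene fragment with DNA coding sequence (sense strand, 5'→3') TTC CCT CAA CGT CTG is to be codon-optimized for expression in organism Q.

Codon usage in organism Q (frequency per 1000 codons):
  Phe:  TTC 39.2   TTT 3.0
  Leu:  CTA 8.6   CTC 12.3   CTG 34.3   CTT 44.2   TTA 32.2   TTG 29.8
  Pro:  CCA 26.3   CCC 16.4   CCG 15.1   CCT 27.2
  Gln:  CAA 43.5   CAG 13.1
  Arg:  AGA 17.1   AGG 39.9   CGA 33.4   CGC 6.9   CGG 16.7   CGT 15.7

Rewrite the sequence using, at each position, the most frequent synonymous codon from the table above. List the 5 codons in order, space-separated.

TTC CCT CAA AGG CTT

Codon 1 (Phe): best is TTC at 39.2.
Codon 2 (Pro): best is CCT at 27.2.
Codon 3 (Gln): best is CAA at 43.5.
Codon 4 (Arg): best is AGG at 39.9.
Codon 5 (Leu): best is CTT at 44.2.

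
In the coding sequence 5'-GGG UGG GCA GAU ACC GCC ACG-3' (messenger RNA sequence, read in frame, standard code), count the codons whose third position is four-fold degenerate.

Codon 1 GGG (Gly): third position 4-fold.
Codon 2 UGG (Trp): third position 1-fold.
Codon 3 GCA (Ala): third position 4-fold.
Codon 4 GAU (Asp): third position 2-fold.
Codon 5 ACC (Thr): third position 4-fold.
Codon 6 GCC (Ala): third position 4-fold.
Codon 7 ACG (Thr): third position 4-fold.
Four-fold degenerate third positions: 5.

5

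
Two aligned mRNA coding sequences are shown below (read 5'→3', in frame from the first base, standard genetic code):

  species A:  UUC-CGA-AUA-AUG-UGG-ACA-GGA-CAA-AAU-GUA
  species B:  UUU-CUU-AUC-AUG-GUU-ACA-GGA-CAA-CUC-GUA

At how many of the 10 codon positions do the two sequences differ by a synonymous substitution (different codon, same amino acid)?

2

Codon 1: UUC Phe / UUU Phe — synonymous.
Codon 2: CGA Arg / CUU Leu — nonsynonymous.
Codon 3: AUA Ile / AUC Ile — synonymous.
Codon 4: AUG Met / AUG Met — identical.
Codon 5: UGG Trp / GUU Val — nonsynonymous.
Codon 6: ACA Thr / ACA Thr — identical.
Codon 7: GGA Gly / GGA Gly — identical.
Codon 8: CAA Gln / CAA Gln — identical.
Codon 9: AAU Asn / CUC Leu — nonsynonymous.
Codon 10: GUA Val / GUA Val — identical.
Synonymous differences: 2.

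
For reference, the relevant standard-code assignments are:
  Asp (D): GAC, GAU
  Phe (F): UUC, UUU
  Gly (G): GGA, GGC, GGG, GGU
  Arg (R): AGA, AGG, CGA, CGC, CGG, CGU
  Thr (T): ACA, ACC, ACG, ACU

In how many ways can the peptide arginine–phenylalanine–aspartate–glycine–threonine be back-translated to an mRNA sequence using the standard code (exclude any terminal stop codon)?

384

Arg: 6 codons.
Phe: 2 codons.
Asp: 2 codons.
Gly: 4 codons.
Thr: 4 codons.
6 × 2 × 2 × 4 × 4 = 384.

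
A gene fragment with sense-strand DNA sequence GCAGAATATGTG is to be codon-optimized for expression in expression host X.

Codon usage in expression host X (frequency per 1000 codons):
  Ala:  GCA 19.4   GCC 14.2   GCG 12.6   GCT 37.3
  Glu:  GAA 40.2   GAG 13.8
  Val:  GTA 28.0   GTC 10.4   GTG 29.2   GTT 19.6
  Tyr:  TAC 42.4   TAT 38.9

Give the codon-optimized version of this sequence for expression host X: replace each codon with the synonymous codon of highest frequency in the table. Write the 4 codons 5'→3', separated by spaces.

Codon 1 (Ala): best is GCT at 37.3.
Codon 2 (Glu): best is GAA at 40.2.
Codon 3 (Tyr): best is TAC at 42.4.
Codon 4 (Val): best is GTG at 29.2.

GCT GAA TAC GTG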